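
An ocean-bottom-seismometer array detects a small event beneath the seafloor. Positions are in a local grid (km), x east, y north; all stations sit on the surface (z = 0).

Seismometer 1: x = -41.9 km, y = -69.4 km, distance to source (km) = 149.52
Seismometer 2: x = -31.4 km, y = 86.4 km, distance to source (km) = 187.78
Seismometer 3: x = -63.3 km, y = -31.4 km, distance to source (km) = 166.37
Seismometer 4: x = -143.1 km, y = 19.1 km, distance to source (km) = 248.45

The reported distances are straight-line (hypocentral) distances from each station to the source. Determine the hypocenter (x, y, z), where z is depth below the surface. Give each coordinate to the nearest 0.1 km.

Each station gives a sphere (x−x_i)² + (y−y_i)² + z² = d_i² (stations at z=0).
Subtracting the Seismometer 1 sphere from Seismometer 2 and Seismometer 3: z² cancels, leaving linear equations in x and y:
21.0 x + 311.6 y = -11026.15
-42.8 x + 76.0 y = -6901.87
Solving: x ≈ 87.905, y ≈ -41.310 km (keep extra digits for the depth step; rounded: 87.9, -41.3).
Then from the Seismometer 1 sphere: z² = 149.52² − (x + 41.9)² − (y + 69.4)² with x = 87.905, y = -41.310, so z ≈ 68.687 ≈ 68.7 km.

x ≈ 87.9 km, y ≈ -41.3 km, depth ≈ 68.7 km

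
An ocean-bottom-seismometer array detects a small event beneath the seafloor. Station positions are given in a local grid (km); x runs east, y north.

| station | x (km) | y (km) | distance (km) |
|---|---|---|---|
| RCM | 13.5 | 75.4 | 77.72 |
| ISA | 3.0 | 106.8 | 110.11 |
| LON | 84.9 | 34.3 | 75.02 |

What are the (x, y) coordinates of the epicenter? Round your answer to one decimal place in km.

(19.3, -2.1)

Circle about each station: (x − 13.5)² + (y − 75.4)² = 77.72²; (x − 3.0)² + (y − 106.8)² = 110.11²; (x − 84.9)² + (y − 34.3)² = 75.02².
Subtracting the RCM equation from the ISA and LON equations removes the quadratic terms:
-21.0 x + 62.8 y = -535.98
142.8 x − 82.2 y = 2929.49
Solving the 2×2 system: x ≈ 19.3, y ≈ -2.1 km.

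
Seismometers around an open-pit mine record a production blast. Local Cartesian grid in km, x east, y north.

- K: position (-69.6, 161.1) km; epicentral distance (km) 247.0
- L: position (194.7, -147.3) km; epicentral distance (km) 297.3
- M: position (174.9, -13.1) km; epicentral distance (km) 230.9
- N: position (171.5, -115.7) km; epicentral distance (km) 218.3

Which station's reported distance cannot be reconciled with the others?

L

Solve using three stations at a time. Using K, M, N (subtract circle equations pairwise → linear system) gives (x, y) ≈ (-44.7, -84.8).
Distances from that point to each station vs reported:
  K: calculated 247.1 vs reported 247.0 → residual 0.1 km
  L: calculated 247.5 vs reported 297.3 → residual 49.8 km
  M: calculated 231.0 vs reported 230.9 → residual 0.1 km
  N: calculated 218.4 vs reported 218.3 → residual 0.1 km
K, M, N are mutually consistent (residuals ≈ 0); L is off by 49.8 km.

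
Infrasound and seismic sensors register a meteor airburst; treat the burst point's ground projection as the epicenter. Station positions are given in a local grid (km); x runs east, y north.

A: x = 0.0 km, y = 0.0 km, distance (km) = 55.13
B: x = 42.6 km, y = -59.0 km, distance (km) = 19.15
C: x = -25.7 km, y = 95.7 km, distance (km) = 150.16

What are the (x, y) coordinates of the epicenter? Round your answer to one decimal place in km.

37.3 km east, -40.6 km north

Circle about each station: x² + y² = 55.13²; (x − 42.6)² + (y + 59.0)² = 19.15²; (x + 25.7)² + (y − 95.7)² = 150.16².
Subtracting pairs of circle equations eliminates x²+y² and gives linear equations (the radical axes):
85.2 x − 118.0 y = 7968.35
-51.4 x + 191.4 y = -9689.73
Solving the 2×2 system: x ≈ 37.3, y ≈ -40.6 km.
Check against A (with the unrounded x, y): √(x²+y²) = 55.13 ≈ 55.13 km. ✓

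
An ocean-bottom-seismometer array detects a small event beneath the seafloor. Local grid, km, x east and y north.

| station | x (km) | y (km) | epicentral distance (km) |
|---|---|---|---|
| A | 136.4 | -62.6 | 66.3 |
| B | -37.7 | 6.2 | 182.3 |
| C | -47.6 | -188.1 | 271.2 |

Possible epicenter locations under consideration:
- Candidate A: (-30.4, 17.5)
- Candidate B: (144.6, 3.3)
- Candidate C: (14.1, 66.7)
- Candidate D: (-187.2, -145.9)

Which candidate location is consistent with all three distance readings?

Candidate B

For each candidate, compare |candidate − station| to the reported distance:
Candidate A: residuals A 118.7, B 168.8, C 64.9 → max 168.8 km
Candidate B: residuals A 0.1, B 0.0, C 0.0 → max 0.1 km
Candidate C: residuals A 111.7, B 102.7, C 9.0 → max 111.7 km
Candidate D: residuals A 267.8, B 31.0, C 125.4 → max 267.8 km
Only Candidate B has all residuals ≈ 0.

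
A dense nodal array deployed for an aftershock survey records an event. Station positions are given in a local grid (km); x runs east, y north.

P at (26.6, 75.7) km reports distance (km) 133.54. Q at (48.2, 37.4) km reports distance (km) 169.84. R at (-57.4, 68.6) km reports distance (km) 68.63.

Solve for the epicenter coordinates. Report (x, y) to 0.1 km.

-97.9 km east, 124.0 km north

Circle about each station: (x − 26.6)² + (y − 75.7)² = 133.54²; (x − 48.2)² + (y − 37.4)² = 169.84²; (x + 57.4)² + (y − 68.6)² = 68.63².
Subtracting the P equation from the Q and R equations removes the quadratic terms:
43.2 x − 76.6 y = -13728.74
-168.0 x − 14.2 y = 14685.52
Solving the 2×2 system: x ≈ -97.9, y ≈ 124.0 km.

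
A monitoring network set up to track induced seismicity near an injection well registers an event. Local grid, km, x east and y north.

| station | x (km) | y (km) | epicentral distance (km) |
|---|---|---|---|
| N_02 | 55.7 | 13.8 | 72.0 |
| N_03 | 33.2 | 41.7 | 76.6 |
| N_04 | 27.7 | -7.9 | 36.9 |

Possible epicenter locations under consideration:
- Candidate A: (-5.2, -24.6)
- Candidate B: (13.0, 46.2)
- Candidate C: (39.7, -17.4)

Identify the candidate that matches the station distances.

For each candidate, compare |candidate − station| to the reported distance:
Candidate A: residuals N_02 0.0, N_03 0.0, N_04 0.0 → max 0.0 km
Candidate B: residuals N_02 18.4, N_03 55.9, N_04 19.2 → max 55.9 km
Candidate C: residuals N_02 36.9, N_03 17.1, N_04 21.6 → max 36.9 km
Only Candidate A has all residuals ≈ 0.

Candidate A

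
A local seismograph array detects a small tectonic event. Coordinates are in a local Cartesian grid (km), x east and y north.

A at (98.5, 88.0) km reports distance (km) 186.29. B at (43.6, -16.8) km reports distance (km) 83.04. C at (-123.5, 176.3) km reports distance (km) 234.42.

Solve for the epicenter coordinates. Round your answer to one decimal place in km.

-35.8 km east, -41.1 km north

Circle about each station: (x − 98.5)² + (y − 88.0)² = 186.29²; (x − 43.6)² + (y + 16.8)² = 83.04²; (x + 123.5)² + (y − 176.3)² = 234.42².
Subtracting the A equation from the B and C equations removes the quadratic terms:
-109.8 x − 209.6 y = 12545.27
-444.0 x + 176.6 y = 8638.92
Solving the 2×2 system: x ≈ -35.8, y ≈ -41.1 km.
Check against A (with the unrounded x, y): √((x − 98.5)²+(y − 88.0)²) = 186.29 ≈ 186.29 km. ✓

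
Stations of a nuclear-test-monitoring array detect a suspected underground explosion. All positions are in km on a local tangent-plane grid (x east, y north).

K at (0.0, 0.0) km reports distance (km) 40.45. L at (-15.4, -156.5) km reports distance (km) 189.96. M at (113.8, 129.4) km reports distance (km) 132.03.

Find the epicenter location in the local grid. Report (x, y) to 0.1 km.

Circle about each station: x² + y² = 40.45²; (x + 15.4)² + (y + 156.5)² = 189.96²; (x − 113.8)² + (y − 129.4)² = 132.03².
Subtracting the K equation from the L and M equations removes the quadratic terms:
-30.8 x − 313.0 y = -9719.19
227.6 x + 258.8 y = 13899.08
Solving the 2×2 system: x ≈ 29.0, y ≈ 28.2 km.

x ≈ 29.0 km, y ≈ 28.2 km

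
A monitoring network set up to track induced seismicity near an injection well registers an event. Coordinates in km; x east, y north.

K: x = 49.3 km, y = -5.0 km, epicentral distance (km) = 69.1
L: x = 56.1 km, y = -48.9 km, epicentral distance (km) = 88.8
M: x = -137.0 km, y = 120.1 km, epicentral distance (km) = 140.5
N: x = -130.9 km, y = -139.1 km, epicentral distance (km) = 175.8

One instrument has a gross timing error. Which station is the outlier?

Solve using three stations at a time. Using K, L, N (subtract circle equations pairwise → linear system) gives (x, y) ≈ (-19.9, -2.8).
Distances from that point to each station vs reported:
  K: calculated 69.2 vs reported 69.1 → residual 0.1 km
  L: calculated 88.9 vs reported 88.8 → residual 0.1 km
  M: calculated 169.8 vs reported 140.5 → residual 29.3 km
  N: calculated 175.8 vs reported 175.8 → residual 0.0 km
K, L, N are mutually consistent (residuals ≈ 0); M is off by 29.3 km.

M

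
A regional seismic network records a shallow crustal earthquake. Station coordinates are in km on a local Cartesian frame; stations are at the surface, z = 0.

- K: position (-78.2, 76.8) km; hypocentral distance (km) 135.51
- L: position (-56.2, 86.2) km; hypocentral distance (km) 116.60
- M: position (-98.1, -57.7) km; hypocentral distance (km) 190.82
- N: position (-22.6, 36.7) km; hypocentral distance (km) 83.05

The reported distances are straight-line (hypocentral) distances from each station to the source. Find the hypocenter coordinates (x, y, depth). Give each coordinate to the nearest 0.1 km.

x ≈ 52.1 km, y ≈ 55.9 km, depth ≈ 30.8 km

Each station gives a sphere (x−x_i)² + (y−y_i)² + z² = d_i² (stations at z=0).
Subtracting the K sphere from L and M: z² cancels, leaving linear equations in x and y:
44.0 x + 18.8 y = 3342.80
-39.8 x − 269.0 y = -17109.89
Solving: x ≈ 52.089, y ≈ 55.899 km (keep extra digits for the depth step; rounded: 52.1, 55.9).
Then from the K sphere: z² = 135.51² − (x + 78.2)² − (y − 76.8)² with x = 52.089, y = 55.899, so z ≈ 30.836 ≈ 30.8 km.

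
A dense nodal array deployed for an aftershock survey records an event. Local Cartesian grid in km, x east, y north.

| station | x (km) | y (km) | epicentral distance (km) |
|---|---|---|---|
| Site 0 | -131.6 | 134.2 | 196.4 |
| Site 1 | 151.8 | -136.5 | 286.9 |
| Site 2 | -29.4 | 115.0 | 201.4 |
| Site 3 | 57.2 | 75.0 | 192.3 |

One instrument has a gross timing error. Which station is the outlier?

Solve using three stations at a time. Using Site 0, Site 1, Site 2 (subtract circle equations pairwise → linear system) gives (x, y) ≈ (-125.3, -62.1).
Distances from that point to each station vs reported:
  Site 0: calculated 196.4 vs reported 196.4 → residual 0.0 km
  Site 1: calculated 286.9 vs reported 286.9 → residual 0.0 km
  Site 2: calculated 201.4 vs reported 201.4 → residual 0.0 km
  Site 3: calculated 228.3 vs reported 192.3 → residual 36.0 km
Site 0, Site 1, Site 2 are mutually consistent (residuals ≈ 0); Site 3 is off by 36.0 km.

Site 3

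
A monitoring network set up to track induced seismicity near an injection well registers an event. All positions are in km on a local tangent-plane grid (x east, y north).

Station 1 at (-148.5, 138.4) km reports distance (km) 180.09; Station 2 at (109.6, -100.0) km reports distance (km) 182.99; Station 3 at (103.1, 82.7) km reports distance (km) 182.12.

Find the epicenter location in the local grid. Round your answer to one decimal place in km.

-51.6 km east, -13.4 km north

Circle about each station: (x + 148.5)² + (y − 138.4)² = 180.09²; (x − 109.6)² + (y + 100.0)² = 182.99²; (x − 103.1)² + (y − 82.7)² = 182.12².
Subtracting the Station 1 equation from the Station 2 and Station 3 equations removes the quadratic terms:
516.2 x − 476.8 y = -20247.58
503.2 x − 111.4 y = -24473.20
Solving the 2×2 system: x ≈ -51.6, y ≈ -13.4 km.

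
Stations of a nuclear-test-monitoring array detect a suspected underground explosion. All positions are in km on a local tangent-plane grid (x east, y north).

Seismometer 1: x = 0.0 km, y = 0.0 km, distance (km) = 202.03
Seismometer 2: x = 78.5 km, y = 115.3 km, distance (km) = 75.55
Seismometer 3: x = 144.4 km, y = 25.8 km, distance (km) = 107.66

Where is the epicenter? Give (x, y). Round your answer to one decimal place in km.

Circle about each station: x² + y² = 202.03²; (x − 78.5)² + (y − 115.3)² = 75.55²; (x − 144.4)² + (y − 25.8)² = 107.66².
Subtracting pairs of circle equations eliminates x²+y² and gives linear equations (the radical axes):
157.0 x + 230.6 y = 54564.66
288.8 x + 51.6 y = 50742.45
Solving the 2×2 system: x ≈ 151.9, y ≈ 133.2 km.
Check against Seismometer 1 (with the unrounded x, y): √(x²+y²) = 202.03 ≈ 202.03 km. ✓

x ≈ 151.9 km, y ≈ 133.2 km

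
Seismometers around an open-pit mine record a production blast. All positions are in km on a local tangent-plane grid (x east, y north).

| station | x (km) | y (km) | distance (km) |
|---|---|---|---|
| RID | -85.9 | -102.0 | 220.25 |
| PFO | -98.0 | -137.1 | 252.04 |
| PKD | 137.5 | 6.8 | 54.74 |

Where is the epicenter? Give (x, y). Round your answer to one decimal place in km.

Circle about each station: (x + 85.9)² + (y + 102.0)² = 220.25²; (x + 98.0)² + (y + 137.1)² = 252.04²; (x − 137.5)² + (y − 6.8)² = 54.74².
Subtracting pairs of circle equations eliminates x²+y² and gives linear equations (the radical axes):
-24.2 x − 70.2 y = -4396.50
446.8 x + 217.6 y = 46683.27
Solving the 2×2 system: x ≈ 88.9, y ≈ 32.0 km.

x ≈ 88.9 km, y ≈ 32.0 km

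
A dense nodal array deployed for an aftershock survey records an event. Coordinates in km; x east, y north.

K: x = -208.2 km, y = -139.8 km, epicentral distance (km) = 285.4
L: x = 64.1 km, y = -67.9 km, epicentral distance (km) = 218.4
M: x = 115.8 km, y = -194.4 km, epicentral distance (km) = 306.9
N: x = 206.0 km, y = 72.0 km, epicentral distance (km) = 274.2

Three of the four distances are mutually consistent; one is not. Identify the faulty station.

M

Solve using three stations at a time. Using K, L, N (subtract circle equations pairwise → linear system) gives (x, y) ≈ (-65.9, 107.7).
Distances from that point to each station vs reported:
  K: calculated 285.4 vs reported 285.4 → residual 0.0 km
  L: calculated 218.5 vs reported 218.4 → residual 0.1 km
  M: calculated 352.5 vs reported 306.9 → residual 45.6 km
  N: calculated 274.2 vs reported 274.2 → residual 0.0 km
K, L, N are mutually consistent (residuals ≈ 0); M is off by 45.6 km.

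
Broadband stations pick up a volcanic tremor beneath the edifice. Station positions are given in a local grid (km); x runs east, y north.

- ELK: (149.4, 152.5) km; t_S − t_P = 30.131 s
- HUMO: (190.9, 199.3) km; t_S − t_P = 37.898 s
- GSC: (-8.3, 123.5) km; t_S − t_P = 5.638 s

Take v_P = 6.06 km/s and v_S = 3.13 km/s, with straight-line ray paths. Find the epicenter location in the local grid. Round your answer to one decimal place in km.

Distance from S−P lag: d = Δt · v_P v_S / (v_P − v_S) = Δt · (6.06·3.13)/(6.06−3.13) ≈ 6.4737·Δt.
So d_ELK = 195.06, d_HUMO = 245.34, d_GSC = 36.50 km.
Circle about each station: (x − 149.4)² + (y − 152.5)² = 195.06²; (x − 190.9)² + (y − 199.3)² = 245.34²; (x + 8.3)² + (y − 123.5)² = 36.50².
Subtracting the ELK equation from the HUMO and GSC equations removes the quadratic terms:
83.0 x + 93.6 y = 8443.38
-315.4 x − 58.0 y = 6460.68
Solving the 2×2 system: x ≈ -44.3, y ≈ 129.5 km.

-44.3 km east, 129.5 km north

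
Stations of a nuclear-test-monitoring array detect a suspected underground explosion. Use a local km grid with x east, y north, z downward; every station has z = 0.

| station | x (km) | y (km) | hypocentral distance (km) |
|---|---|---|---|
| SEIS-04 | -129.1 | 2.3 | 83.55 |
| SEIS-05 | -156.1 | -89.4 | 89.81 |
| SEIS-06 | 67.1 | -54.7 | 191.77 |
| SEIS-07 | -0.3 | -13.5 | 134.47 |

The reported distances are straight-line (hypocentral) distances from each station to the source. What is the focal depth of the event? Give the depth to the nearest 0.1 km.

depth ≈ 65.9 km

Each station gives a sphere (x−x_i)² + (y−y_i)² + z² = d_i² (stations at z=0).
Subtracting the SEIS-04 sphere from SEIS-05 and SEIS-06: z² cancels, leaving linear equations in x and y:
-54.0 x − 183.4 y = 14602.24
392.4 x − 114.0 y = -38972.73
Solving: x ≈ -112.801, y ≈ -46.407 km (keep extra digits for the depth step; rounded: -112.8, -46.4).
Then from the SEIS-04 sphere: z² = 83.55² − (x + 129.1)² − (y − 2.3)² with x = -112.801, y = -46.407, so z ≈ 65.898 ≈ 65.9 km.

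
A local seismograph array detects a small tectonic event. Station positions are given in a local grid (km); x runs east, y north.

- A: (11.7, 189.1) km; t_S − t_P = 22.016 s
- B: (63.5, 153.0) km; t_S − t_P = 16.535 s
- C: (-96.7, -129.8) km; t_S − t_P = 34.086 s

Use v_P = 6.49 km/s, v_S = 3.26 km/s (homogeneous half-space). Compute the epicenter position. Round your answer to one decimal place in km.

(39.0, 47.5)

Distance from S−P lag: d = Δt · v_P v_S / (v_P − v_S) = Δt · (6.49·3.26)/(6.49−3.26) ≈ 6.5503·Δt.
So d_A = 144.21, d_B = 108.31, d_C = 223.27 km.
Circle about each station: (x − 11.7)² + (y − 189.1)² = 144.21²; (x − 63.5)² + (y − 153.0)² = 108.31²; (x + 96.7)² + (y + 129.8)² = 223.27².
Subtracting the A equation from the B and C equations removes the quadratic terms:
103.6 x − 72.2 y = 611.02
-216.8 x − 637.8 y = -38749.74
Solving the 2×2 system: x ≈ 39.0, y ≈ 47.5 km.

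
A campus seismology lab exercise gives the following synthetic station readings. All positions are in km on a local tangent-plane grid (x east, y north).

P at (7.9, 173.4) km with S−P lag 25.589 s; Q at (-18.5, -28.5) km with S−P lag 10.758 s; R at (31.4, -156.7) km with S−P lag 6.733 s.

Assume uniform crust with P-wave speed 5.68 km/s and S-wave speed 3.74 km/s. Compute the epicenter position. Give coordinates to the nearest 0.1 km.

76.4 km east, -98.3 km north

Distance from S−P lag: d = Δt · v_P v_S / (v_P − v_S) = Δt · (5.68·3.74)/(5.68−3.74) ≈ 10.9501·Δt.
So d_P = 280.20, d_Q = 117.80, d_R = 73.73 km.
Circle about each station: (x − 7.9)² + (y − 173.4)² = 280.20²; (x + 18.5)² + (y + 28.5)² = 117.80²; (x − 31.4)² + (y + 156.7)² = 73.73².
Subtracting the P equation from the Q and R equations removes the quadratic terms:
-52.8 x − 403.8 y = 35659.73
47.0 x − 660.2 y = 68486.81
Solving the 2×2 system: x ≈ 76.4, y ≈ -98.3 km.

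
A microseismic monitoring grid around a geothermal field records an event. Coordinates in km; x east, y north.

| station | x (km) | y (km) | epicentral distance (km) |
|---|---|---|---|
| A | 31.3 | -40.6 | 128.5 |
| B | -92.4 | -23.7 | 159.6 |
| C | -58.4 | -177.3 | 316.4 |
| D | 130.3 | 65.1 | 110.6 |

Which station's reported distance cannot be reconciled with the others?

Solve using three stations at a time. Using A, B, D (subtract circle equations pairwise → linear system) gives (x, y) ≈ (22.0, 87.5).
Distances from that point to each station vs reported:
  A: calculated 128.5 vs reported 128.5 → residual 0.0 km
  B: calculated 159.6 vs reported 159.6 → residual 0.0 km
  C: calculated 276.8 vs reported 316.4 → residual 39.6 km
  D: calculated 110.6 vs reported 110.6 → residual 0.0 km
A, B, D are mutually consistent (residuals ≈ 0); C is off by 39.6 km.

C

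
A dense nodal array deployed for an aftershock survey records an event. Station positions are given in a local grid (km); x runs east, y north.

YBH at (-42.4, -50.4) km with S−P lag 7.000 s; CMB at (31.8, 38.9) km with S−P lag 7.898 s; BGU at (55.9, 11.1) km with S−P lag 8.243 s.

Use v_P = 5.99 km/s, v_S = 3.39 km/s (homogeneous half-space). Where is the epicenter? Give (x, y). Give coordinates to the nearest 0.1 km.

Distance from S−P lag: d = Δt · v_P v_S / (v_P − v_S) = Δt · (5.99·3.39)/(5.99−3.39) ≈ 7.8100·Δt.
So d_YBH = 54.67, d_CMB = 61.68, d_BGU = 64.38 km.
Circle about each station: (x + 42.4)² + (y + 50.4)² = 54.67²; (x − 31.8)² + (y − 38.9)² = 61.68²; (x − 55.9)² + (y − 11.1)² = 64.38².
Subtracting pairs of circle equations eliminates x²+y² and gives linear equations (the radical axes):
148.4 x + 178.6 y = -2629.08
196.6 x + 123.0 y = -2245.88
Solving the 2×2 system: x ≈ -4.6, y ≈ -10.9 km.
Check against YBH (with the unrounded x, y): √((x + 42.4)²+(y + 50.4)²) = 54.67 ≈ 54.67 km. ✓

x ≈ -4.6 km, y ≈ -10.9 km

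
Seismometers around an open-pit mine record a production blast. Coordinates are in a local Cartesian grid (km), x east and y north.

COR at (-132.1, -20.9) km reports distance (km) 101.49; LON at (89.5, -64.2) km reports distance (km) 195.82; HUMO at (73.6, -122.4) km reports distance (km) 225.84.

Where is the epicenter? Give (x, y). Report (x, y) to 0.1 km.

Circle about each station: (x + 132.1)² + (y + 20.9)² = 101.49²; (x − 89.5)² + (y + 64.2)² = 195.82²; (x − 73.6)² + (y + 122.4)² = 225.84².
Subtracting the COR equation from the LON and HUMO equations removes the quadratic terms:
443.2 x − 86.6 y = -33800.58
411.4 x − 203.0 y = -38191.99
Solving the 2×2 system: x ≈ -65.4, y ≈ 55.6 km.

x ≈ -65.4 km, y ≈ 55.6 km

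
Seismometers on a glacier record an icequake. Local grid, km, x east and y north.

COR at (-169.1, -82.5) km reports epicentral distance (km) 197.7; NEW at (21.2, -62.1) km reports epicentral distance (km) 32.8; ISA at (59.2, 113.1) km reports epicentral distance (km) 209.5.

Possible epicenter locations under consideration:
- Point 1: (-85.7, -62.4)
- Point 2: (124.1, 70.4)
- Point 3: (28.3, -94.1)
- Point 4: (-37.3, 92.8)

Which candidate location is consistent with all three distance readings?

Point 3

For each candidate, compare |candidate − station| to the reported distance:
Point 1: residuals COR 111.9, NEW 74.1, ISA 18.1 → max 111.9 km
Point 2: residuals COR 133.0, NEW 135.0, ISA 131.8 → max 135.0 km
Point 3: residuals COR 0.0, NEW 0.0, ISA 0.0 → max 0.0 km
Point 4: residuals COR 21.6, NEW 132.8, ISA 110.9 → max 132.8 km
Only Point 3 has all residuals ≈ 0.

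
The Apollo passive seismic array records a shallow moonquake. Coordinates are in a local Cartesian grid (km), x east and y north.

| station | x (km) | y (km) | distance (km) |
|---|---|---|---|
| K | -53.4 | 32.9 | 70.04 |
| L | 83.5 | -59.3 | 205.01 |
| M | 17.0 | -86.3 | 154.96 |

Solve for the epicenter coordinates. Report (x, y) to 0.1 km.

-113.6 km east, -2.9 km north

Circle about each station: (x + 53.4)² + (y − 32.9)² = 70.04²; (x − 83.5)² + (y + 59.3)² = 205.01²; (x − 17.0)² + (y + 86.3)² = 154.96².
Subtracting the K equation from the L and M equations removes the quadratic terms:
273.8 x − 184.4 y = -30568.73
140.8 x − 238.4 y = -15304.28
Solving the 2×2 system: x ≈ -113.6, y ≈ -2.9 km.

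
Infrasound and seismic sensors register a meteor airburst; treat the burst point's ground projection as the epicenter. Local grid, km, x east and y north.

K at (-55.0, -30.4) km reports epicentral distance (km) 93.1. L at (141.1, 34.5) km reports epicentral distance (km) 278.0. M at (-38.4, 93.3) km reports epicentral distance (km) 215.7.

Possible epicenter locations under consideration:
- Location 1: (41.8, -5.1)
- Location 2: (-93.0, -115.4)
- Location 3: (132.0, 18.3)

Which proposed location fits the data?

For each candidate, compare |candidate − station| to the reported distance:
Location 1: residuals K 7.0, L 171.1, M 88.8 → max 171.1 km
Location 2: residuals K 0.0, L 0.0, M 0.0 → max 0.0 km
Location 3: residuals K 100.1, L 259.4, M 29.5 → max 259.4 km
Only Location 2 has all residuals ≈ 0.

Location 2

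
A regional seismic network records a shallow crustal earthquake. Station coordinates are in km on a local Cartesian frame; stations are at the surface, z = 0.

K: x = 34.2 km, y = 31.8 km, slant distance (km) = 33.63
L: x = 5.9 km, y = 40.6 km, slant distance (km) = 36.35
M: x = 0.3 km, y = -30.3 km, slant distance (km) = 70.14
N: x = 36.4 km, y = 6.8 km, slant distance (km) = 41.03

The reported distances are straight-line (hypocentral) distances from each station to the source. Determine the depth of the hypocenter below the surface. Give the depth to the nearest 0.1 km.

z ≈ 30.9 km

Each station gives a sphere (x−x_i)² + (y−y_i)² + z² = d_i² (stations at z=0).
Subtracting the K sphere from L and M: z² cancels, leaving linear equations in x and y:
-56.6 x + 17.6 y = -688.06
-67.8 x − 124.2 y = -5051.34
Solving: x ≈ 21.204, y ≈ 29.096 km (keep extra digits for the depth step; rounded: 21.2, 29.1).
Then from the K sphere: z² = 33.63² − (x − 34.2)² − (y − 31.8)² with x = 21.204, y = 29.096, so z ≈ 30.899 ≈ 30.9 km.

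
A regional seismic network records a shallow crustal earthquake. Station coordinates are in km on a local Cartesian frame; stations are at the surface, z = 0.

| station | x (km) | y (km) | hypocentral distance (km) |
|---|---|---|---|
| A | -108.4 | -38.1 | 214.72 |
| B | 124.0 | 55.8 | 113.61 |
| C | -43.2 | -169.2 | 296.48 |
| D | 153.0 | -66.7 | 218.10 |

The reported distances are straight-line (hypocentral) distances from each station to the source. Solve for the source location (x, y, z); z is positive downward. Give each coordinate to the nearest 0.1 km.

Each station gives a sphere (x−x_i)² + (y−y_i)² + z² = d_i² (stations at z=0).
Subtracting the A sphere from B and C: z² cancels, leaving linear equations in x and y:
464.8 x + 187.8 y = 38484.92
130.4 x − 262.2 y = -24503.00
Solving: x ≈ 37.504, y ≈ 112.103 km (keep extra digits for the depth step; rounded: 37.5, 112.1).
Then from the A sphere: z² = 214.72² − (x + 108.4)² − (y + 38.1)² with x = 37.504, y = 112.103, so z ≈ 47.495 ≈ 47.5 km.

(37.5, 112.1, 47.5)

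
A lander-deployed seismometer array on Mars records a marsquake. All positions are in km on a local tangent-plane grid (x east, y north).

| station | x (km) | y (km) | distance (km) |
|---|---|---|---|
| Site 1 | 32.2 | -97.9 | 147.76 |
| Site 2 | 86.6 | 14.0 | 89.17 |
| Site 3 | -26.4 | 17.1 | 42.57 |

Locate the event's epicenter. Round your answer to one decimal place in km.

Circle about each station: (x − 32.2)² + (y + 97.9)² = 147.76²; (x − 86.6)² + (y − 14.0)² = 89.17²; (x + 26.4)² + (y − 17.1)² = 42.57².
Subtracting the Site 1 equation from the Site 2 and Site 3 equations removes the quadratic terms:
108.8 x + 223.8 y = 10956.04
-117.2 x + 230.0 y = 10388.93
Solving the 2×2 system: x ≈ 3.8, y ≈ 47.1 km.

x ≈ 3.8 km, y ≈ 47.1 km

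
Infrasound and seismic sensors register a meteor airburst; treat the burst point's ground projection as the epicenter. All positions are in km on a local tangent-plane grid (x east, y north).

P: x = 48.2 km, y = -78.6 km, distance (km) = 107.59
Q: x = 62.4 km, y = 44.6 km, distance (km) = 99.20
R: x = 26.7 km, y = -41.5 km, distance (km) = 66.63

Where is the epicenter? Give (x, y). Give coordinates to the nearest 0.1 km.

Circle about each station: (x − 48.2)² + (y + 78.6)² = 107.59²; (x − 62.4)² + (y − 44.6)² = 99.20²; (x − 26.7)² + (y + 41.5)² = 66.63².
Subtracting pairs of circle equations eliminates x²+y² and gives linear equations (the radical axes):
28.4 x + 246.4 y = -883.31
-43.0 x + 74.2 y = 1069.99
Solving the 2×2 system: x ≈ -25.9, y ≈ -0.6 km.

-25.9 km east, -0.6 km north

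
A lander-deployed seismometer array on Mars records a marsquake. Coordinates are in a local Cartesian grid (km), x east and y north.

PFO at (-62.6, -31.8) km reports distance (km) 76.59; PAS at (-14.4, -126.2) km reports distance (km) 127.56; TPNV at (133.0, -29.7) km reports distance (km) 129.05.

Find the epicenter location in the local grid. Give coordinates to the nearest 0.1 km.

Circle about each station: (x + 62.6)² + (y + 31.8)² = 76.59²; (x + 14.4)² + (y + 126.2)² = 127.56²; (x − 133.0)² + (y + 29.7)² = 129.05².
Subtracting the PFO equation from the PAS and TPNV equations removes the quadratic terms:
96.4 x − 188.8 y = 798.27
391.2 x + 4.2 y = 2853.22
Solving the 2×2 system: x ≈ 7.3, y ≈ -0.5 km.

(7.3, -0.5)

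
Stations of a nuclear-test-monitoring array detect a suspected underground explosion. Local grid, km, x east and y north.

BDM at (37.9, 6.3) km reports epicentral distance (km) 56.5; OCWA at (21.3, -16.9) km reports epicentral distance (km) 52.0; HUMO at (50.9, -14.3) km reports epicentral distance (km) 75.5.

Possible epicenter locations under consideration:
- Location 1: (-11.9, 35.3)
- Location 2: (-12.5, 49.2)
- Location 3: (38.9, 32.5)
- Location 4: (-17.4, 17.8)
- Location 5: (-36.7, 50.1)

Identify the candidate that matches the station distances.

Location 4

For each candidate, compare |candidate − station| to the reported distance:
Location 1: residuals BDM 1.1, OCWA 9.9, HUMO 4.5 → max 9.9 km
Location 2: residuals BDM 9.7, OCWA 22.2, HUMO 14.2 → max 22.2 km
Location 3: residuals BDM 30.3, OCWA 0.4, HUMO 27.2 → max 30.3 km
Location 4: residuals BDM 0.0, OCWA 0.0, HUMO 0.0 → max 0.0 km
Location 5: residuals BDM 30.0, OCWA 36.6, HUMO 33.2 → max 36.6 km
Only Location 4 has all residuals ≈ 0.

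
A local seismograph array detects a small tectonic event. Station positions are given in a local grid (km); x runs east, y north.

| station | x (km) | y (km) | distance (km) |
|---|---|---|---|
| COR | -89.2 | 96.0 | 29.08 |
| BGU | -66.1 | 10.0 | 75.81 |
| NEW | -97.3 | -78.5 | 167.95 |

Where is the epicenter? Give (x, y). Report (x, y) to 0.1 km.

Circle about each station: (x + 89.2)² + (y − 96.0)² = 29.08²; (x + 66.1)² + (y − 10.0)² = 75.81²; (x + 97.3)² + (y + 78.5)² = 167.95².
Subtracting the COR equation from the BGU and NEW equations removes the quadratic terms:
46.2 x − 172.0 y = -17604.94
-16.2 x − 349.0 y = -28904.66
Solving the 2×2 system: x ≈ -62.0, y ≈ 85.7 km.
Check against COR (with the unrounded x, y): √((x + 89.2)²+(y − 96.0)²) = 29.08 ≈ 29.08 km. ✓

x ≈ -62.0 km, y ≈ 85.7 km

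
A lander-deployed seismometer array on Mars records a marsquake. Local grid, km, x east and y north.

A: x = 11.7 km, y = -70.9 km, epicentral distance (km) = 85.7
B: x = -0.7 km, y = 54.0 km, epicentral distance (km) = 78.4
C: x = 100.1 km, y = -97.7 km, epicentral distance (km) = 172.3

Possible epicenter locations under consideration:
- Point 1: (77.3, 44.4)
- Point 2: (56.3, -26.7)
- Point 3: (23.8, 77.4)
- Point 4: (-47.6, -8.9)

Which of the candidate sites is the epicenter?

Point 4

For each candidate, compare |candidate − station| to the reported distance:
Point 1: residuals A 47.0, B 0.2, C 28.4 → max 47.0 km
Point 2: residuals A 22.9, B 20.4, C 88.9 → max 88.9 km
Point 3: residuals A 63.1, B 44.5, C 18.7 → max 63.1 km
Point 4: residuals A 0.1, B 0.1, C 0.0 → max 0.1 km
Only Point 4 has all residuals ≈ 0.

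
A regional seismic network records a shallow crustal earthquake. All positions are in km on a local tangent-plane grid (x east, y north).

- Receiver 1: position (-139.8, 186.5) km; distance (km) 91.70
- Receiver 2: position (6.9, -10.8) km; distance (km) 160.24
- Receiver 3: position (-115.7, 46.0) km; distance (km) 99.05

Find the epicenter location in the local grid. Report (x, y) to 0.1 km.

-66.2 km east, 131.8 km north

Circle about each station: (x + 139.8)² + (y − 186.5)² = 91.70²; (x − 6.9)² + (y + 10.8)² = 160.24²; (x + 115.7)² + (y − 46.0)² = 99.05².
Subtracting pairs of circle equations eliminates x²+y² and gives linear equations (the radical axes):
293.4 x − 394.6 y = -71430.01
48.2 x − 281.0 y = -40225.81
Solving the 2×2 system: x ≈ -66.2, y ≈ 131.8 km.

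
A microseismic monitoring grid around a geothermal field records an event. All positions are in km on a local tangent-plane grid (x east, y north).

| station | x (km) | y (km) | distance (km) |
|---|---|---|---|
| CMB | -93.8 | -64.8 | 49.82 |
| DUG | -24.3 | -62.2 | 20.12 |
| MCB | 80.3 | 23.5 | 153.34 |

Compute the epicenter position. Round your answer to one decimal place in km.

x ≈ -44.0 km, y ≈ -66.3 km

Circle about each station: (x + 93.8)² + (y + 64.8)² = 49.82²; (x + 24.3)² + (y + 62.2)² = 20.12²; (x − 80.3)² + (y − 23.5)² = 153.34².
Subtracting the CMB equation from the DUG and MCB equations removes the quadratic terms:
139.0 x + 5.2 y = -6460.93
348.2 x + 176.6 y = -27028.26
Solving the 2×2 system: x ≈ -44.0, y ≈ -66.3 km.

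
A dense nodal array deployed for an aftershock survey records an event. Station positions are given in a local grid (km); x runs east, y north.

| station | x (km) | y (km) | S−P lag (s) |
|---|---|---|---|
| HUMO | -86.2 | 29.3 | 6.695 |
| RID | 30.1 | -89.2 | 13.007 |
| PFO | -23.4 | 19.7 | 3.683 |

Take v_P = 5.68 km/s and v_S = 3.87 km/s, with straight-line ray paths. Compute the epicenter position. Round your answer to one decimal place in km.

Distance from S−P lag: d = Δt · v_P v_S / (v_P − v_S) = Δt · (5.68·3.87)/(5.68−3.87) ≈ 12.1445·Δt.
So d_HUMO = 81.31, d_RID = 157.96, d_PFO = 44.73 km.
Circle about each station: (x + 86.2)² + (y − 29.3)² = 81.31²; (x − 30.1)² + (y + 89.2)² = 157.96²; (x + 23.4)² + (y − 19.7)² = 44.73².
Subtracting the HUMO equation from the RID and PFO equations removes the quadratic terms:
232.6 x − 237.0 y = -17766.33
125.6 x − 19.2 y = -2742.74
Solving the 2×2 system: x ≈ -12.2, y ≈ 63.0 km.
Check against HUMO (with the unrounded x, y): √((x + 86.2)²+(y − 29.3)²) = 81.30 ≈ 81.31 km. ✓

(-12.2, 63.0)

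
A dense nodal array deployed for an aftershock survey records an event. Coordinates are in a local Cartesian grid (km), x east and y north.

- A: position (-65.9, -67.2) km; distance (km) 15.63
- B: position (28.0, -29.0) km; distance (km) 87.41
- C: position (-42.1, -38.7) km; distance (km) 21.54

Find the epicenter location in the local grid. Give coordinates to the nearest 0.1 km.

Circle about each station: (x + 65.9)² + (y + 67.2)² = 15.63²; (x − 28.0)² + (y + 29.0)² = 87.41²; (x + 42.1)² + (y + 38.7)² = 21.54².
Subtracting the A equation from the B and C equations removes the quadratic terms:
187.8 x + 76.4 y = -14629.86
47.6 x + 57.0 y = -5808.22
Solving the 2×2 system: x ≈ -55.2, y ≈ -55.8 km.
Check against A (with the unrounded x, y): √((x + 65.9)²+(y + 67.2)²) = 15.63 ≈ 15.63 km. ✓

-55.2 km east, -55.8 km north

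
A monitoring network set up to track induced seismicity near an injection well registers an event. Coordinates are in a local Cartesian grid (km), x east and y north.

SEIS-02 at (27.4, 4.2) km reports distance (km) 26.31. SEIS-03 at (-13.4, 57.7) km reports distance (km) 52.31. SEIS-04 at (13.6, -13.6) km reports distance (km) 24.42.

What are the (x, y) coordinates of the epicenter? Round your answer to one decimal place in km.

Circle about each station: (x − 27.4)² + (y − 4.2)² = 26.31²; (x + 13.4)² + (y − 57.7)² = 52.31²; (x − 13.6)² + (y + 13.6)² = 24.42².
Subtracting the SEIS-02 equation from the SEIS-03 and SEIS-04 equations removes the quadratic terms:
-81.6 x + 107.0 y = 696.33
-27.6 x − 35.6 y = -302.60
Solving the 2×2 system: x ≈ 1.3, y ≈ 7.5 km.

(1.3, 7.5)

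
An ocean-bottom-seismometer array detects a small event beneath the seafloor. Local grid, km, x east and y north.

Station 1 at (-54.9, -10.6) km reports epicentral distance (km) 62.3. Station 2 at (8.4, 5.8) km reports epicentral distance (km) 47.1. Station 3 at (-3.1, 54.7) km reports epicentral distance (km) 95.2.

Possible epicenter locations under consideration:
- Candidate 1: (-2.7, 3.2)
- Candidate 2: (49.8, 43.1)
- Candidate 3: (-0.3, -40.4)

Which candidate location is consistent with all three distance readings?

For each candidate, compare |candidate − station| to the reported distance:
Candidate 1: residuals Station 1 8.3, Station 2 35.7, Station 3 43.7 → max 43.7 km
Candidate 2: residuals Station 1 55.4, Station 2 8.6, Station 3 41.0 → max 55.4 km
Candidate 3: residuals Station 1 0.1, Station 2 0.1, Station 3 0.1 → max 0.1 km
Only Candidate 3 has all residuals ≈ 0.

Candidate 3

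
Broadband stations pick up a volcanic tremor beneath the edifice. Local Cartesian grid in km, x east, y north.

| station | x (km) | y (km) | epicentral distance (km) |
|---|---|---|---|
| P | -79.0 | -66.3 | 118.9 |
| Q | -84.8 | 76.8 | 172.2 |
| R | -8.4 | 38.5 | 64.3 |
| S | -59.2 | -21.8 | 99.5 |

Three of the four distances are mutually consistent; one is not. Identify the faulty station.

R

Solve using three stations at a time. Using P, Q, S (subtract circle equations pairwise → linear system) gives (x, y) ≈ (38.0, -44.1).
Distances from that point to each station vs reported:
  P: calculated 119.1 vs reported 118.9 → residual 0.2 km
  Q: calculated 172.3 vs reported 172.2 → residual 0.1 km
  R: calculated 94.7 vs reported 64.3 → residual 30.4 km
  S: calculated 99.7 vs reported 99.5 → residual 0.2 km
P, Q, S are mutually consistent (residuals ≈ 0); R is off by 30.4 km.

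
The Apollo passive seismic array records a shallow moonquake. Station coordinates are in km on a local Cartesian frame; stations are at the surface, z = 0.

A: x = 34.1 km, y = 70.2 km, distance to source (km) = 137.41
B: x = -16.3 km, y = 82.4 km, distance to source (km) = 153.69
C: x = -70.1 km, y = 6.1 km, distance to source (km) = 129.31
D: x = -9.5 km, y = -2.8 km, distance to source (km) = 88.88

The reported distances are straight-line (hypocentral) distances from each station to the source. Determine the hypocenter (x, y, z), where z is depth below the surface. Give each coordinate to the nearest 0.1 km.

(25.5, -49.4, 67.1)

Each station gives a sphere (x−x_i)² + (y−y_i)² + z² = d_i² (stations at z=0).
Subtracting the A sphere from B and C: z² cancels, leaving linear equations in x and y:
-100.8 x + 24.4 y = -3774.51
-208.4 x − 128.2 y = 1020.80
Solving: x ≈ 25.488, y ≈ -49.396 km (keep extra digits for the depth step; rounded: 25.5, -49.4).
Then from the A sphere: z² = 137.41² − (x − 34.1)² − (y − 70.2)² with x = 25.488, y = -49.396, so z ≈ 67.113 ≈ 67.1 km.
Check against D (with the unrounded solution): distance 88.88 ≈ 88.88 km. ✓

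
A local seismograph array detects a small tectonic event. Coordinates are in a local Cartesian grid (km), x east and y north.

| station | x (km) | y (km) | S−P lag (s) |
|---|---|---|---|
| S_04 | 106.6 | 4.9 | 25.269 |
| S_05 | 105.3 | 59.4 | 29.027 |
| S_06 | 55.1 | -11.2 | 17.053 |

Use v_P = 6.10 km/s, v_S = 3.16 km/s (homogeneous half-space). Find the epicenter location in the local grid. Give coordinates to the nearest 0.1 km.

Distance from S−P lag: d = Δt · v_P v_S / (v_P − v_S) = Δt · (6.10·3.16)/(6.10−3.16) ≈ 6.5565·Δt.
So d_S_04 = 165.68, d_S_05 = 190.31, d_S_06 = 111.81 km.
Circle about each station: (x − 106.6)² + (y − 4.9)² = 165.68²; (x − 105.3)² + (y − 59.4)² = 190.31²; (x − 55.1)² + (y + 11.2)² = 111.81².
Subtracting pairs of circle equations eliminates x²+y² and gives linear equations (the radical axes):
-2.6 x + 109.0 y = -5539.15
-103.0 x − 32.2 y = 6722.27
Solving the 2×2 system: x ≈ -49.0, y ≈ -52.0 km.
Check against S_04 (with the unrounded x, y): √((x − 106.6)²+(y − 4.9)²) = 165.68 ≈ 165.68 km. ✓

(-49.0, -52.0)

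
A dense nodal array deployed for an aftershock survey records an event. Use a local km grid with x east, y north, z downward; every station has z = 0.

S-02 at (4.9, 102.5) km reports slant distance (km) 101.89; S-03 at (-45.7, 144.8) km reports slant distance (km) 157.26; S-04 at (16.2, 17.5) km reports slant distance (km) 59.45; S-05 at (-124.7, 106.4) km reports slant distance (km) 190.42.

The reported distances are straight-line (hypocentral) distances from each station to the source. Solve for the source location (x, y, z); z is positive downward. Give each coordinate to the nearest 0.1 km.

Each station gives a sphere (x−x_i)² + (y−y_i)² + z² = d_i² (stations at z=0).
Subtracting the S-02 sphere from S-03 and S-04: z² cancels, leaving linear equations in x and y:
-101.2 x + 84.6 y = -1823.87
22.6 x − 170.0 y = -3114.30
Solving: x ≈ 37.505, y ≈ 23.305 km (keep extra digits for the depth step; rounded: 37.5, 23.3).
Then from the S-02 sphere: z² = 101.89² − (x − 4.9)² − (y − 102.5)² with x = 37.505, y = 23.305, so z ≈ 55.196 ≈ 55.2 km.

x ≈ 37.5 km, y ≈ 23.3 km, depth ≈ 55.2 km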